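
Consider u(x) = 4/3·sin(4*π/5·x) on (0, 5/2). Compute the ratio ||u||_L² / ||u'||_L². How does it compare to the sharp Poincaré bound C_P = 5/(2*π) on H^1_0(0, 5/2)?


||u||_L² / ||u'||_L² = 5/(4*π) < C_P = 5/(2*π).

u(x) = 4/3·sin(4*π/5·x), so u'(x) = 16*π*cos(4*π*x/5)/15.
Writing u(x) = A·sin(kπx/L) with A = 4/3 and k = 2, use ∫_0^L sin²(kπx/L) dx = L/2 and ∫_0^L cos²(kπx/L) dx = L/2.
u² = 16/9·sin²(4*π/5·x) and (u')² = 256*π^2/225·cos²(4*π/5·x), and each of sin², cos² integrates to L/2 = 5/4 over (0, 5/2).
∫_0^5/2 u² dx = 20/9, so ||u||_L² = 2*sqrt(5)/3.
∫_0^5/2 (u')² dx = 64*π^2/45, so ||u'||_L² = 8*sqrt(5)*π/15.
Ratio ||u||_L² / ||u'||_L² = 5/(4*π).
Sharp Poincaré constant on H^1_0(0, 5/2) is C_P = L/π = 5/(2*π), achieved by sin(2*π/5·x).
This is the k = 2 harmonic; the ratio L/(kπ) is strictly less than C_P = L/π, consistent with the sharp inequality ||u||_L² ≤ C_P ||u'||_L².


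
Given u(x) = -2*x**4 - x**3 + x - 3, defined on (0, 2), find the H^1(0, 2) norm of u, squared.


||u||_{H^1}^2 = 658264/315

The H^1 norm (squared) on an interval (0, L) is
  ||u||_{H^1}^2 = ∫_0^L u(x)^2 dx + ∫_0^L u'(x)^2 dx.
Compute u'(x) = -8*x**3 - 3*x**2 + 1.
Then u(x)^2 = 4*x**8 + 4*x**7 + x**6 - 4*x**5 + 10*x**4 + 6*x**3 + x**2 - 6*x + 9 and u'(x)^2 = 64*x**6 + 48*x**5 + 9*x**4 - 16*x**3 - 6*x**2 + 1.
Integrate each monomial from 0 to 2 using ∫_0^2 c·x^n dx = c·2^(n+1)/(n+1):
  ∫_0^2 u(x)^2 dx = ∫_0^2 (4*x^8 + 4*x^7 + x^6 - 4*x^5 + 10*x^4 + 6*x^3 + x^2 - 6*x + 9) dx. Term by term:
    ∫_0^2 4*x^8 dx = 2048/9;  ∫_0^2 4*x^7 dx = 128;  ∫_0^2 x^6 dx = 128/7;
    ∫_0^2 -4*x^5 dx = -128/3;  ∫_0^2 10*x^4 dx = 64;  ∫_0^2 6*x^3 dx = 24;
    ∫_0^2 x^2 dx = 8/3;  ∫_0^2 -6*x dx = -12;  ∫_0^2 9 dx = 18.
  Sum: 2048/9 + 128 + 128/7 − 128/3 + 64 + 24 + 8/3 − 12 + 18 = 26954/63.
  ∫_0^2 u'(x)^2 dx = ∫_0^2 (64*x^6 + 48*x^5 + 9*x^4 - 16*x^3 - 6*x^2 + 1) dx. Term by term:
    ∫_0^2 64*x^6 dx = 8192/7;  ∫_0^2 48*x^5 dx = 512;  ∫_0^2 9*x^4 dx = 288/5;
    ∫_0^2 -16*x^3 dx = -64;  ∫_0^2 -6*x^2 dx = -16;  ∫_0^2 1 dx = 2.
  Sum: 8192/7 + 512 + 288/5 − 64 − 16 + 2 = 58166/35.
Adding: ||u||_{H^1}^2 = 26954/63 + 58166/35 = 658264/315.


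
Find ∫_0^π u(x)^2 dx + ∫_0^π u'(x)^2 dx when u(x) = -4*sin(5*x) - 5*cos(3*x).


||u||_{H^1(0,π)}^2 = 333*π

u'(x) = 15*sin(3*x) - 20*cos(5*x).
Expand u² and (u')² and integrate term by term on (0, π), using: for integers n ≥ 1, ∫_0^π sin²(nx) dx = ∫_0^π cos²(nx) dx = π/2; for n ≠ n', ∫_0^π sin(nx)sin(n'x) dx = ∫_0^π cos(nx)cos(n'x) dx = 0; and by product-to-sum, ∫_0^π sin(nx)cos(n'x) dx = ½∫_0^π [sin((n+n')x) + sin((n−n')x)] dx, which is 0 when n+n' is even and 2n/(n²−n'²) when n+n' is odd (it need not vanish on (0, π)).
  u² squared terms: (-5)²·∫cos(3x)² dx = 25·π/2 = 25*π/2;  (-4)²·∫sin(5x)² dx = 16·π/2 = 8*π.
  u² cross terms: 2·(-5)·(-4)·∫cos(3x)·sin(5x) dx = 40·(0) = 0.
  So ∫_0^π u² dx = 25*π/2 + 8*π + 0 = 41*π/2.
  (u')² squared terms: (-20)²·∫cos(5x)² dx = 400·π/2 = 200*π;  (15)²·∫sin(3x)² dx = 225·π/2 = 225*π/2.
  (u')² cross terms: 2·(-20)·(15)·∫cos(5x)·sin(3x) dx = -600·(0) = 0.
  So ∫_0^π (u')² dx = 200*π + 225*π/2 + 0 = 625*π/2.
||u||_{H^1}^2 = (41*π/2) + (625*π/2) = 333*π.


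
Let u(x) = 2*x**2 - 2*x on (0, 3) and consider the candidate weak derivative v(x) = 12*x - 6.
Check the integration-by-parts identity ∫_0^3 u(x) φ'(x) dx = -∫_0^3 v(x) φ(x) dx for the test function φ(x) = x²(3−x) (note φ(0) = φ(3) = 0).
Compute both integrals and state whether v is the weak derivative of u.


LHS = -351/10, RHS = -1053/10. No, v is not the weak derivative of u.

u(x) = 2*x**2 - 2*x, classical derivative u'(x) = 4*x - 2.
φ(x) = x²(3−x), so φ'(x) = 3*x*(2 - x).
Note φ(0) = φ(3) = 0, so the boundary term u·φ vanishes.
LHS = ∫_0^3 u(x) φ'(x) dx = ∫_0^3 (-6*x^4 + 18*x^3 - 12*x^2) dx. Term by term:
  ∫_0^3 -6*x^4 dx = -1458/5;  ∫_0^3 18*x^3 dx = 729/2;  ∫_0^3 -12*x^2 dx = -108.
Sum: -1458/5 + 729/2 − 108 = -351/10.
So LHS = -351/10.
∫_0^3 v(x) φ(x) dx = ∫_0^3 (-12*x^4 + 42*x^3 - 18*x^2) dx. Term by term:
  ∫_0^3 -12*x^4 dx = -2916/5;  ∫_0^3 42*x^3 dx = 1701/2;  ∫_0^3 -18*x^2 dx = -162.
Sum: -2916/5 + 1701/2 − 162 = 1053/10.
So RHS = -∫_0^3 v(x) φ(x) dx = -1053/10.
LHS − RHS = 351/5 ≠ 0, so the identity fails.
(For a valid weak derivative the identity must hold for EVERY test function, in particular this one. The failure shows v is NOT the weak derivative of u.)
Correct weak derivative would be u'(x) = 4*x - 2.


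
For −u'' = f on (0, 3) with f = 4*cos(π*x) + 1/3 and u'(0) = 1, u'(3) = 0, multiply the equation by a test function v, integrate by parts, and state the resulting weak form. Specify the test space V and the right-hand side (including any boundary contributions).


V = H^1(0, 3) (v unrestricted at boundary; u is determined up to an additive constant); weak form: ∫_0^3 u'v' dx = ∫_0^3 (4*cos(π*x) + 1/3) v dx − v(0) for all v ∈ V.

Multiply both sides by a test function v and integrate from 0 to 3:
  ∫_0^3 −u''(x) v(x) dx = ∫_0^3 f(x) v(x) dx.
Integrate the LHS by parts once:
  ∫_0^3 −u'' v dx = −[u'(x) v(x)]_0^3 + ∫_0^3 u'(x) v'(x) dx.
Thus ∫_0^3 u'(x) v'(x) dx = ∫_0^3 f(x) v(x) dx + [u'(x) v(x)]_0^3.
Choose V so that boundary terms are either known or forced to vanish.
u has inhomogeneous Neumann u'(0) = 1, u'(3) = 0. [u' v]_0^3 = (0)·v(3) − (1)·v(0) = − v(0). Take V = H^1(0, 3); boundary term becomes part of RHS.
Weak formulation: find u (satisfying any essential BC) such that ∫_0^3 u'(x) v'(x) dx = ∫_0^3 f v dx − v(0) for all v ∈ V (Neumann data are natural BCs: they enter the RHS as boundary terms).
Substituting f(x) = 4*cos(π*x) + 1/3, the right-hand side is ∫_0^3 (4*cos(π*x) + 1/3) v dx − v(0).
Compatibility check (pure Neumann): taking v ≡ 1 ∈ V gives 0 = ∫_0^3 f dx + (0) − (1), i.e. ∫_0^3 f dx must equal u'(0) − u'(3) = 1. Indeed ∫_0^3 (4*cos(π*x) + 1/3) dx = 1, so the data are compatible. The solution is then unique only up to an additive constant (fix it e.g. by requiring ∫_0^3 u dx = 0).


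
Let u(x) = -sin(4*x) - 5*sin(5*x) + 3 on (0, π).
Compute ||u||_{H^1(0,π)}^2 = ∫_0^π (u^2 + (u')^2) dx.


||u||_{H^1(0,π)}^2 = -12 + 685*π/2

u'(x) = -4*cos(4*x) - 25*cos(5*x).
Expand u² and (u')² and integrate term by term on (0, π), using: for integers n ≥ 1, ∫_0^π sin²(nx) dx = ∫_0^π cos²(nx) dx = π/2; for n ≠ n', ∫_0^π sin(nx)sin(n'x) dx = ∫_0^π cos(nx)cos(n'x) dx = 0; and by product-to-sum, ∫_0^π sin(nx)cos(n'x) dx = ½∫_0^π [sin((n+n')x) + sin((n−n')x)] dx, which is 0 when n+n' is even and 2n/(n²−n'²) when n+n' is odd (it need not vanish on (0, π)). For the constant mode: ∫_0^π 1 dx = π, ∫_0^π cos(nx) dx = 0, ∫_0^π sin(nx) dx = (1−(−1)^n)/n.
  u² squared terms: (3)²·∫1 dx = 9·π = 9*π;  (-1)²·∫sin(4x)² dx = 1·π/2 = π/2;  (-5)²·∫sin(5x)² dx = 25·π/2 = 25*π/2.
  u² cross terms: 2·(3)·(-1)·∫1·sin(4x) dx = -6·(0) = 0;  2·(3)·(-5)·∫1·sin(5x) dx = -30·(2/5) = -12;  2·(-1)·(-5)·∫sin(4x)·sin(5x) dx = 10·(0) = 0.
  So ∫_0^π u² dx = 9*π + π/2 + 25*π/2 + 0 − 12 + 0 = -12 + 22*π.
  (u')² squared terms: (-25)²·∫cos(5x)² dx = 625·π/2 = 625*π/2;  (-4)²·∫cos(4x)² dx = 16·π/2 = 8*π.
  (u')² cross terms: 2·(-25)·(-4)·∫cos(5x)·cos(4x) dx = 200·(0) = 0.
  So ∫_0^π (u')² dx = 625*π/2 + 8*π + 0 = 641*π/2.
||u||_{H^1}^2 = (-12 + 22*π) + (641*π/2) = -12 + 685*π/2.


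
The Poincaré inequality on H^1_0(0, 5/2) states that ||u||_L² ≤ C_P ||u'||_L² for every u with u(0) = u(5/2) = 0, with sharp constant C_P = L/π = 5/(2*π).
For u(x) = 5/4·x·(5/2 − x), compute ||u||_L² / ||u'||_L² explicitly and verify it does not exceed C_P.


||u||_L² / ||u'||_L² = sqrt(10)/4 < C_P = 5/(2*π).

u(x) = 5/4·x·(5/2 − x), so u'(x) = 25/8 - 5*x/2.
u(x) = 5/4·x·(5/2 − x) vanishes at x = 0 and x = 5/2, so u ∈ H^1_0(0, 5/2). Differentiate via the product rule and integrate the resulting polynomials term by term.
  ∫_0^5/2 u² dx = ∫_0^5/2 (25*x^4/16 - 125*x^3/16 + 625*x^2/64) dx. Term by term:
    ∫_0^5/2 25*x^4/16 dx = 15625/512;  ∫_0^5/2 -125*x^3/16 dx = -78125/1024;  ∫_0^5/2 625*x^2/64 dx = 78125/1536.
  Sum: 15625/512 − 78125/1024 + 78125/1536 = 15625/3072.
  ∫_0^5/2 (u')² dx = ∫_0^5/2 (25*x^2/4 - 125*x/8 + 625/64) dx. Term by term:
    ∫_0^5/2 25*x^2/4 dx = 3125/96;  ∫_0^5/2 -125*x/8 dx = -3125/64;  ∫_0^5/2 625/64 dx = 3125/128.
  Sum: 3125/96 − 3125/64 + 3125/128 = 3125/384.
∫_0^5/2 u² dx = 15625/3072, so ||u||_L² = 125*sqrt(3)/96.
∫_0^5/2 (u')² dx = 3125/384, so ||u'||_L² = 25*sqrt(30)/48.
Ratio ||u||_L² / ||u'||_L² = sqrt(10)/4.
Sharp Poincaré constant on H^1_0(0, 5/2) is C_P = L/π = 5/(2*π), achieved by sin(2*π/5·x).
A polynomial bump cannot attain the sharp Poincaré constant (only the first sine eigenfunction does), so the ratio is strictly less than C_P, consistent with ||u||_L² ≤ C_P ||u'||_L².


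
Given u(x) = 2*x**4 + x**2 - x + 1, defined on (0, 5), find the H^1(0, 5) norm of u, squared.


||u||_{H^1}^2 = 206275435/126

The H^1 norm (squared) on an interval (0, L) is
  ||u||_{H^1}^2 = ∫_0^L u(x)^2 dx + ∫_0^L u'(x)^2 dx.
Compute u'(x) = 8*x**3 + 2*x - 1.
Then u(x)^2 = 4*x**8 + 4*x**6 - 4*x**5 + 5*x**4 - 2*x**3 + 3*x**2 - 2*x + 1 and u'(x)^2 = 64*x**6 + 32*x**4 - 16*x**3 + 4*x**2 - 4*x + 1.
Integrate each monomial from 0 to 5 using ∫_0^5 c·x^n dx = c·5^(n+1)/(n+1):
  ∫_0^5 u(x)^2 dx = ∫_0^5 (4*x^8 + 4*x^6 - 4*x^5 + 5*x^4 - 2*x^3 + 3*x^2 - 2*x + 1) dx. Term by term:
    ∫_0^5 4*x^8 dx = 7812500/9;  ∫_0^5 4*x^6 dx = 312500/7;  ∫_0^5 -4*x^5 dx = -31250/3;
    ∫_0^5 5*x^4 dx = 3125;  ∫_0^5 -2*x^3 dx = -625/2;  ∫_0^5 3*x^2 dx = 125;
    ∫_0^5 -2*x dx = -25;  ∫_0^5 1 dx = 5.
  Sum: 7812500/9 + 312500/7 − 31250/3 + 3125 − 625/2 + 125 − 25 + 5 = 114055105/126.
  ∫_0^5 u'(x)^2 dx = ∫_0^5 (64*x^6 + 32*x^4 - 16*x^3 + 4*x^2 - 4*x + 1) dx. Term by term:
    ∫_0^5 64*x^6 dx = 5000000/7;  ∫_0^5 32*x^4 dx = 20000;  ∫_0^5 -16*x^3 dx = -2500;
    ∫_0^5 4*x^2 dx = 500/3;  ∫_0^5 -4*x dx = -50;  ∫_0^5 1 dx = 5.
  Sum: 5000000/7 + 20000 − 2500 + 500/3 − 50 + 5 = 15370055/21.
Adding: ||u||_{H^1}^2 = 114055105/126 + 15370055/21 = 206275435/126.


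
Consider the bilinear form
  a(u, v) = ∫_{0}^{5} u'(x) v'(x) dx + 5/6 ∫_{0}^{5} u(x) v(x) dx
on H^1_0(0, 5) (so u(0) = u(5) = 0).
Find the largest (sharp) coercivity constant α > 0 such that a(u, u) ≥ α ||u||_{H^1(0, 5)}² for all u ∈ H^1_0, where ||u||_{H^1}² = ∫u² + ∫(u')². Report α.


α = (π^2 + 125/6)/(π^2 + 25)

Coercivity of a(·,·) on H^1_0(0, 5) means a(u, u) ≥ α ||u||_{H^1}² for every u ∈ H^1_0.
The interval has length L = 5, and Poincaré/coercivity depend only on L. Here a(u, u) = ∫(u')² + (5/6)·∫u².
Here 0 < c = 5/6 < 1. The condition a(u,u) ≥ α||u||_{H^1}² reads (1−α)∫(u')² ≥ (α−c)∫u². Any admissible α is ≤ 1 (rapidly oscillating u have ∫u²/∫(u')² → 0), and α = 1 would force 0 ≥ (1−c)∫u², impossible since c < 1; so 1−α > 0. By the sharp Poincaré inequality on H^1_0 of an interval of length L, ∫(u')² ≥ (π/L)²∫u² with equality for the first sine mode sin(π(x−x₀)/L) (x₀ the left endpoint), so the inequality holds for all u iff (1−α)(π/L)² ≥ α − c, i.e. α ≤ ((π/L)² + c)/((π/L)² + 1) = (1 + c(L/π)²)/(1 + (L/π)²). With (π/L)² = π^2/25 and c = 5/6, the largest admissible constant is α = ((π/L)² + c)/((π/L)² + 1).
Simplifying, α = (π^2 + 125/6)/(π^2 + 25).


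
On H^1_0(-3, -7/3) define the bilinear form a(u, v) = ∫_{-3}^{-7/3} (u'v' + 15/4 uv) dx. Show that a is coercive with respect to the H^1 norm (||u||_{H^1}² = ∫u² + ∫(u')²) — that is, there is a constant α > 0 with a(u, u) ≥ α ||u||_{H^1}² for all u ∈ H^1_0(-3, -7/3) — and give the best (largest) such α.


α = 1

Coercivity of a(·,·) on H^1_0(-3, -7/3) means a(u, u) ≥ α ||u||_{H^1}² for every u ∈ H^1_0.
The interval has length L = 2/3, and Poincaré/coercivity depend only on L. Here a(u, u) = ∫(u')² + (15/4)·∫u².
Here c = 15/4 ≥ 1, so a(u,u) = ∫(u')² + c∫u² ≥ ∫(u')² + ∫u² = ||u||_{H^1}², i.e. α = 1 works. No larger α is possible: a(u,u) ≥ α||u||_{H^1}² means (1−α)∫(u')² ≥ (α−c)∫u², and for the modes u_n = sin(nπ(x−x₀)/L) (x₀ the left endpoint) one has ∫u_n²/∫(u_n')² = (L/(nπ))² → 0, so a(u_n,u_n)/||u_n||_{H^1}² → 1. Hence the optimal constant is α = 1.
Therefore α = 1.


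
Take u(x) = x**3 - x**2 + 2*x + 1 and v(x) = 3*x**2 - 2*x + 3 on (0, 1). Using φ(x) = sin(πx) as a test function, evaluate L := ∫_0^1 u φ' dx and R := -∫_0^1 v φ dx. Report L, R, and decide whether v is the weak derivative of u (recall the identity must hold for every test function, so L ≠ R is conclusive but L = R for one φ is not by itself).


LHS = -5/π + 12/π^3, RHS = -7/π + 12/π^3. No, v is not the weak derivative of u.

u(x) = x**3 - x**2 + 2*x + 1, classical derivative u'(x) = 3*x**2 - 2*x + 2.
φ(x) = sin(πx), so φ'(x) = π*cos(π*x).
Note φ(0) = φ(1) = 0, so the boundary term u·φ vanishes.
LHS = ∫_0^1 u(x) φ'(x) dx = ∫_0^1 (π*x^3*cos(π*x) - π*x^2*cos(π*x) + 2*π*x*cos(π*x) + π*cos(π*x)) dx. Term by term:
  ∫_0^1 π*cos(π*x) dx = 0;  ∫_0^1 π*x^3*cos(π*x) dx = -3/π + 12/π^3;  ∫_0^1 -π*x^2*cos(π*x) dx = 2/π;
  ∫_0^1 2*π*x*cos(π*x) dx = -4/π.
Sum: 0 + -3/π + 12/π^3 + 2/π − 4/π = -5/π + 12/π^3.
So LHS = -5/π + 12/π^3.
∫_0^1 v(x) φ(x) dx = ∫_0^1 (3*x^2*sin(π*x) - 2*x*sin(π*x) + 3*sin(π*x)) dx. Term by term:
  ∫_0^1 3*sin(π*x) dx = 6/π;  ∫_0^1 -2*x*sin(π*x) dx = -2/π;  ∫_0^1 3*x^2*sin(π*x) dx = -12/π^3 + 3/π.
Sum: 6/π − 2/π + -12/π^3 + 3/π = -12/π^3 + 7/π.
So RHS = -∫_0^1 v(x) φ(x) dx = -7/π + 12/π^3.
LHS − RHS = 2/π ≠ 0, so the identity fails.
(For a valid weak derivative the identity must hold for EVERY test function, in particular this one. The failure shows v is NOT the weak derivative of u.)
Correct weak derivative would be u'(x) = 3*x**2 - 2*x + 2.


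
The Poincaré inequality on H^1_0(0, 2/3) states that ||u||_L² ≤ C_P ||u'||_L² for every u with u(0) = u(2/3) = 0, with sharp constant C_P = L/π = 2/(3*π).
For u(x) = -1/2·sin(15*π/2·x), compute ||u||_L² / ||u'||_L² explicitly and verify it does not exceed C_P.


||u||_L² / ||u'||_L² = 2/(15*π) < C_P = 2/(3*π).

u(x) = -1/2·sin(15*π/2·x), so u'(x) = -15*π*cos(15*π*x/2)/4.
Writing u(x) = A·sin(kπx/L) with A = -1/2 and k = 5, use ∫_0^L sin²(kπx/L) dx = L/2 and ∫_0^L cos²(kπx/L) dx = L/2.
u² = 1/4·sin²(15*π/2·x) and (u')² = 225*π^2/16·cos²(15*π/2·x), and each of sin², cos² integrates to L/2 = 1/3 over (0, 2/3).
∫_0^2/3 u² dx = 1/12, so ||u||_L² = sqrt(3)/6.
∫_0^2/3 (u')² dx = 75*π^2/16, so ||u'||_L² = 5*sqrt(3)*π/4.
Ratio ||u||_L² / ||u'||_L² = 2/(15*π).
Sharp Poincaré constant on H^1_0(0, 2/3) is C_P = L/π = 2/(3*π), achieved by sin(3*π/2·x).
This is the k = 5 harmonic; the ratio L/(kπ) is strictly less than C_P = L/π, consistent with the sharp inequality ||u||_L² ≤ C_P ||u'||_L².


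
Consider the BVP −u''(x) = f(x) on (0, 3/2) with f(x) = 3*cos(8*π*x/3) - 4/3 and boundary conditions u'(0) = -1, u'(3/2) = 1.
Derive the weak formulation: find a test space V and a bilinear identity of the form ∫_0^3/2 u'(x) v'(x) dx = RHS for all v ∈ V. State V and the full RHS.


V = H^1(0, 3/2) (v unrestricted at boundary; u is determined up to an additive constant); weak form: ∫_0^3/2 u'v' dx = ∫_0^3/2 (3*cos(8*π*x/3) - 4/3) v dx + v(3/2) + v(0) for all v ∈ V.

Multiply both sides by a test function v and integrate from 0 to 3/2:
  ∫_0^3/2 −u''(x) v(x) dx = ∫_0^3/2 f(x) v(x) dx.
Integrate the LHS by parts once:
  ∫_0^3/2 −u'' v dx = −[u'(x) v(x)]_0^3/2 + ∫_0^3/2 u'(x) v'(x) dx.
Thus ∫_0^3/2 u'(x) v'(x) dx = ∫_0^3/2 f(x) v(x) dx + [u'(x) v(x)]_0^3/2.
Choose V so that boundary terms are either known or forced to vanish.
u has inhomogeneous Neumann u'(0) = -1, u'(3/2) = 1. [u' v]_0^3/2 = (1)·v(3/2) − (-1)·v(0) = v(3/2) + v(0). Take V = H^1(0, 3/2); boundary term becomes part of RHS.
Weak formulation: find u (satisfying any essential BC) such that ∫_0^3/2 u'(x) v'(x) dx = ∫_0^3/2 f v dx + v(3/2) + v(0) for all v ∈ V (Neumann data are natural BCs: they enter the RHS as boundary terms).
Substituting f(x) = 3*cos(8*π*x/3) - 4/3, the right-hand side is ∫_0^3/2 (3*cos(8*π*x/3) - 4/3) v dx + v(3/2) + v(0).
Compatibility check (pure Neumann): taking v ≡ 1 ∈ V gives 0 = ∫_0^3/2 f dx + (1) − (-1), i.e. ∫_0^3/2 f dx must equal u'(0) − u'(3/2) = -2. Indeed ∫_0^3/2 (3*cos(8*π*x/3) - 4/3) dx = -2, so the data are compatible. The solution is then unique only up to an additive constant (fix it e.g. by requiring ∫_0^3/2 u dx = 0).


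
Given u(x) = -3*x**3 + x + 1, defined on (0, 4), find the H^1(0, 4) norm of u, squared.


||u||_{H^1}^2 = 749752/21

The H^1 norm (squared) on an interval (0, L) is
  ||u||_{H^1}^2 = ∫_0^L u(x)^2 dx + ∫_0^L u'(x)^2 dx.
Compute u'(x) = 1 - 9*x**2.
Then u(x)^2 = 9*x**6 - 6*x**4 - 6*x**3 + x**2 + 2*x + 1 and u'(x)^2 = 81*x**4 - 18*x**2 + 1.
Integrate each monomial from 0 to 4 using ∫_0^4 c·x^n dx = c·4^(n+1)/(n+1):
  ∫_0^4 u(x)^2 dx = ∫_0^4 (9*x^6 - 6*x^4 - 6*x^3 + x^2 + 2*x + 1) dx. Term by term:
    ∫_0^4 9*x^6 dx = 147456/7;  ∫_0^4 -6*x^4 dx = -6144/5;  ∫_0^4 -6*x^3 dx = -384;
    ∫_0^4 x^2 dx = 64/3;  ∫_0^4 2*x dx = 16;  ∫_0^4 1 dx = 4.
  Sum: 147456/7 − 6144/5 − 384 + 64/3 + 16 + 4 = 2046836/105.
  ∫_0^4 u'(x)^2 dx = ∫_0^4 (81*x^4 - 18*x^2 + 1) dx. Term by term:
    ∫_0^4 81*x^4 dx = 82944/5;  ∫_0^4 -18*x^2 dx = -384;  ∫_0^4 1 dx = 4.
  Sum: 82944/5 − 384 + 4 = 81044/5.
Adding: ||u||_{H^1}^2 = 2046836/105 + 81044/5 = 749752/21.


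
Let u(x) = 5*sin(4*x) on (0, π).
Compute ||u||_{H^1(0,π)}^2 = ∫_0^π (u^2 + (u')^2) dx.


||u||_{H^1(0,π)}^2 = 425*π/2

u'(x) = 20*cos(4*x).
Expand u² and (u')² and integrate term by term on (0, π), using: for integers n ≥ 1, ∫_0^π sin²(nx) dx = ∫_0^π cos²(nx) dx = π/2; for n ≠ n', ∫_0^π sin(nx)sin(n'x) dx = ∫_0^π cos(nx)cos(n'x) dx = 0; and by product-to-sum, ∫_0^π sin(nx)cos(n'x) dx = ½∫_0^π [sin((n+n')x) + sin((n−n')x)] dx, which is 0 when n+n' is even and 2n/(n²−n'²) when n+n' is odd (it need not vanish on (0, π)).
  u² squared terms: (5)²·∫sin(4x)² dx = 25·π/2 = 25*π/2.
  So ∫_0^π u² dx = 25*π/2.
  (u')² squared terms: (20)²·∫cos(4x)² dx = 400·π/2 = 200*π.
  So ∫_0^π (u')² dx = 200*π.
||u||_{H^1}^2 = (25*π/2) + (200*π) = 425*π/2.


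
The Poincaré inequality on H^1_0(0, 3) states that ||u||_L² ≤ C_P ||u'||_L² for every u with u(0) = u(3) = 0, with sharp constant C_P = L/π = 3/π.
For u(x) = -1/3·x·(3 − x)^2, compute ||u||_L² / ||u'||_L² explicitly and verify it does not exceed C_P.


||u||_L² / ||u'||_L² = 3*sqrt(14)/14 < C_P = 3/π.

u(x) = -1/3·x·(3 − x)^2, so u'(x) = (1 - x)*(x - 3).
u(x) = -1/3·x·(3 − x)^2 vanishes at x = 0 and x = 3, so u ∈ H^1_0(0, 3). Differentiate via the product rule and integrate the resulting polynomials term by term.
  ∫_0^3 u² dx = ∫_0^3 (x^6/9 - 4*x^5/3 + 6*x^4 - 12*x^3 + 9*x^2) dx. Term by term:
    ∫_0^3 x^6/9 dx = 243/7;  ∫_0^3 -4*x^5/3 dx = -162;  ∫_0^3 6*x^4 dx = 1458/5;
    ∫_0^3 -12*x^3 dx = -243;  ∫_0^3 9*x^2 dx = 81.
  Sum: 243/7 − 162 + 1458/5 − 243 + 81 = 81/35.
  ∫_0^3 (u')² dx = ∫_0^3 (x^4 - 8*x^3 + 22*x^2 - 24*x + 9) dx. Term by term:
    ∫_0^3 x^4 dx = 243/5;  ∫_0^3 -8*x^3 dx = -162;  ∫_0^3 22*x^2 dx = 198;
    ∫_0^3 -24*x dx = -108;  ∫_0^3 9 dx = 27.
  Sum: 243/5 − 162 + 198 − 108 + 27 = 18/5.
∫_0^3 u² dx = 81/35, so ||u||_L² = 9*sqrt(35)/35.
∫_0^3 (u')² dx = 18/5, so ||u'||_L² = 3*sqrt(10)/5.
Ratio ||u||_L² / ||u'||_L² = 3*sqrt(14)/14.
Sharp Poincaré constant on H^1_0(0, 3) is C_P = L/π = 3/π, achieved by sin(π/3·x).
A polynomial bump cannot attain the sharp Poincaré constant (only the first sine eigenfunction does), so the ratio is strictly less than C_P, consistent with ||u||_L² ≤ C_P ||u'||_L².


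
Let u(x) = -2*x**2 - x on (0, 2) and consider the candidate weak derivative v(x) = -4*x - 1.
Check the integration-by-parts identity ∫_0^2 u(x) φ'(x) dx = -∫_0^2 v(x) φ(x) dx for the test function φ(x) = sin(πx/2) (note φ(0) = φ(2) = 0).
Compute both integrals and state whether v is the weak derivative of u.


LHS = 20/π, RHS = 20/π. Yes, v = u' weakly.

u(x) = -2*x**2 - x, classical derivative u'(x) = -4*x - 1.
φ(x) = sin(πx/2), so φ'(x) = π*cos(π*x/2)/2.
Note φ(0) = φ(2) = 0, so the boundary term u·φ vanishes.
LHS = ∫_0^2 u(x) φ'(x) dx = ∫_0^2 (-π*x^2*cos(π*x/2) - π*x*cos(π*x/2)/2) dx. Term by term:
  ∫_0^2 -π*x^2*cos(π*x/2) dx = 16/π;  ∫_0^2 -π*x*cos(π*x/2)/2 dx = 4/π.
Sum: 16/π + 4/π = 20/π.
So LHS = 20/π.
∫_0^2 v(x) φ(x) dx = ∫_0^2 (-4*x*sin(π*x/2) - sin(π*x/2)) dx. Term by term:
  ∫_0^2 -sin(π*x/2) dx = -4/π;  ∫_0^2 -4*x*sin(π*x/2) dx = -16/π.
Sum: -4/π − 16/π = -20/π.
So RHS = -∫_0^2 v(x) φ(x) dx = 20/π.
LHS = RHS, so the identity holds for this test φ.
Moreover u is smooth here and v(x) = u'(x) = -4*x - 1 pointwise, so the identity holds for every test function. Hence v is the weak derivative of u.


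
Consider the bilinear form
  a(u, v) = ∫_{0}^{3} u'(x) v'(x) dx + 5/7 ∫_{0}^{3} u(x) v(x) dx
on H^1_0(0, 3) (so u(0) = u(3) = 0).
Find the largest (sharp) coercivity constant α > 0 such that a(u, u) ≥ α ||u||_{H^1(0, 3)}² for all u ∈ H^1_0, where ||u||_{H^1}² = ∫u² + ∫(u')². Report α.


α = (45/7 + π^2)/(9 + π^2)

Coercivity of a(·,·) on H^1_0(0, 3) means a(u, u) ≥ α ||u||_{H^1}² for every u ∈ H^1_0.
The interval has length L = 3, and Poincaré/coercivity depend only on L. Here a(u, u) = ∫(u')² + (5/7)·∫u².
Here 0 < c = 5/7 < 1. The condition a(u,u) ≥ α||u||_{H^1}² reads (1−α)∫(u')² ≥ (α−c)∫u². Any admissible α is ≤ 1 (rapidly oscillating u have ∫u²/∫(u')² → 0), and α = 1 would force 0 ≥ (1−c)∫u², impossible since c < 1; so 1−α > 0. By the sharp Poincaré inequality on H^1_0 of an interval of length L, ∫(u')² ≥ (π/L)²∫u² with equality for the first sine mode sin(π(x−x₀)/L) (x₀ the left endpoint), so the inequality holds for all u iff (1−α)(π/L)² ≥ α − c, i.e. α ≤ ((π/L)² + c)/((π/L)² + 1) = (1 + c(L/π)²)/(1 + (L/π)²). With (π/L)² = π^2/9 and c = 5/7, the largest admissible constant is α = ((π/L)² + c)/((π/L)² + 1).
Simplifying, α = (45/7 + π^2)/(9 + π^2).


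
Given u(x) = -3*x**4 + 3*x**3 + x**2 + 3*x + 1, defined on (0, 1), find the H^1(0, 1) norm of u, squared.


||u||_{H^1}^2 = 539/20

The H^1 norm (squared) on an interval (0, L) is
  ||u||_{H^1}^2 = ∫_0^L u(x)^2 dx + ∫_0^L u'(x)^2 dx.
Compute u'(x) = -12*x**3 + 9*x**2 + 2*x + 3.
Then u(x)^2 = 9*x**8 - 18*x**7 + 3*x**6 - 12*x**5 + 13*x**4 + 12*x**3 + 11*x**2 + 6*x + 1 and u'(x)^2 = 144*x**6 - 216*x**5 + 33*x**4 - 36*x**3 + 58*x**2 + 12*x + 9.
Integrate each monomial from 0 to 1 using ∫_0^1 c·x^n dx = c·1^(n+1)/(n+1):
  ∫_0^1 u(x)^2 dx = ∫_0^1 (9*x^8 - 18*x^7 + 3*x^6 - 12*x^5 + 13*x^4 + 12*x^3 + 11*x^2 + 6*x + 1) dx. Term by term:
    ∫_0^1 9*x^8 dx = 1;  ∫_0^1 -18*x^7 dx = -9/4;  ∫_0^1 3*x^6 dx = 3/7;
    ∫_0^1 -12*x^5 dx = -2;  ∫_0^1 13*x^4 dx = 13/5;  ∫_0^1 12*x^3 dx = 3;
    ∫_0^1 11*x^2 dx = 11/3;  ∫_0^1 6*x dx = 3;  ∫_0^1 1 dx = 1.
  Sum: 1 − 9/4 + 3/7 − 2 + 13/5 + 3 + 11/3 + 3 + 1 = 4387/420.
  ∫_0^1 u'(x)^2 dx = ∫_0^1 (144*x^6 - 216*x^5 + 33*x^4 - 36*x^3 + 58*x^2 + 12*x + 9) dx. Term by term:
    ∫_0^1 144*x^6 dx = 144/7;  ∫_0^1 -216*x^5 dx = -36;  ∫_0^1 33*x^4 dx = 33/5;
    ∫_0^1 -36*x^3 dx = -9;  ∫_0^1 58*x^2 dx = 58/3;  ∫_0^1 12*x dx = 6;
    ∫_0^1 9 dx = 9.
  Sum: 144/7 − 36 + 33/5 − 9 + 58/3 + 6 + 9 = 1733/105.
Adding: ||u||_{H^1}^2 = 4387/420 + 1733/105 = 539/20.


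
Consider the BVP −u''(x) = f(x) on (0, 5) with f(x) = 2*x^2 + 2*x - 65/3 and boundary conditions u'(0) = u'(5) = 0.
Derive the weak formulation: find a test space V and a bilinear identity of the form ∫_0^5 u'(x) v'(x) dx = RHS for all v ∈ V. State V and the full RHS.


V = H^1(0, 5) (no boundary constraint on v; u is determined up to an additive constant); weak form: ∫_0^5 u'v' dx = ∫_0^5 (2*x^2 + 2*x - 65/3) v dx for all v ∈ V.

Multiply both sides by a test function v and integrate from 0 to 5:
  ∫_0^5 −u''(x) v(x) dx = ∫_0^5 f(x) v(x) dx.
Integrate the LHS by parts once:
  ∫_0^5 −u'' v dx = −[u'(x) v(x)]_0^5 + ∫_0^5 u'(x) v'(x) dx.
Thus ∫_0^5 u'(x) v'(x) dx = ∫_0^5 f(x) v(x) dx + [u'(x) v(x)]_0^5.
Choose V so that boundary terms are either known or forced to vanish.
u has homogeneous Neumann: u'(0) = u'(5) = 0. So [u' v]_0^5 = 0·v(5) − 0·v(0) = 0 for any v; take V = H^1(0, 5).
Weak formulation: find u (satisfying any essential BC) such that ∫_0^5 u'(x) v'(x) dx = ∫_0^5 f v dx for all v ∈ V (homogeneous Neumann, so boundary terms vanish).
Substituting f(x) = 2*x^2 + 2*x - 65/3, the right-hand side is ∫_0^5 (2*x^2 + 2*x - 65/3) v dx.
Compatibility check (pure Neumann): taking v ≡ 1 ∈ V gives 0 = ∫_0^5 f dx + (0) − (0), i.e. ∫_0^5 f dx must equal u'(0) − u'(5) = 0. Indeed ∫_0^5 (2*x^2 + 2*x - 65/3) dx = 0, so the data are compatible. The solution is then unique only up to an additive constant (fix it e.g. by requiring ∫_0^5 u dx = 0).


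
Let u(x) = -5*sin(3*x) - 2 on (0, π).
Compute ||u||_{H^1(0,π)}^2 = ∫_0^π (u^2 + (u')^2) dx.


||u||_{H^1(0,π)}^2 = 40/3 + 129*π

u'(x) = -15*cos(3*x).
Expand u² and (u')² and integrate term by term on (0, π), using: for integers n ≥ 1, ∫_0^π sin²(nx) dx = ∫_0^π cos²(nx) dx = π/2; for n ≠ n', ∫_0^π sin(nx)sin(n'x) dx = ∫_0^π cos(nx)cos(n'x) dx = 0; and by product-to-sum, ∫_0^π sin(nx)cos(n'x) dx = ½∫_0^π [sin((n+n')x) + sin((n−n')x)] dx, which is 0 when n+n' is even and 2n/(n²−n'²) when n+n' is odd (it need not vanish on (0, π)). For the constant mode: ∫_0^π 1 dx = π, ∫_0^π cos(nx) dx = 0, ∫_0^π sin(nx) dx = (1−(−1)^n)/n.
  u² squared terms: (-2)²·∫1 dx = 4·π = 4*π;  (-5)²·∫sin(3x)² dx = 25·π/2 = 25*π/2.
  u² cross terms: 2·(-2)·(-5)·∫1·sin(3x) dx = 20·(2/3) = 40/3.
  So ∫_0^π u² dx = 4*π + 25*π/2 + 40/3 = 40/3 + 33*π/2.
  (u')² squared terms: (-15)²·∫cos(3x)² dx = 225·π/2 = 225*π/2.
  So ∫_0^π (u')² dx = 225*π/2.
||u||_{H^1}^2 = (40/3 + 33*π/2) + (225*π/2) = 40/3 + 129*π.


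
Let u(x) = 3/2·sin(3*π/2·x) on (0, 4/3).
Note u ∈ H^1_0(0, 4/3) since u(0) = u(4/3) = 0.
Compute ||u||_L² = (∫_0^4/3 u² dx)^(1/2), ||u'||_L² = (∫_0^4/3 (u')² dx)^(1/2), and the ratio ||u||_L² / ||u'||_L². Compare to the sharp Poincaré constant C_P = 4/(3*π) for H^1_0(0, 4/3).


||u||_L² / ||u'||_L² = 2/(3*π) < C_P = 4/(3*π).

u(x) = 3/2·sin(3*π/2·x), so u'(x) = 9*π*cos(3*π*x/2)/4.
Writing u(x) = A·sin(kπx/L) with A = 3/2 and k = 2, use ∫_0^L sin²(kπx/L) dx = L/2 and ∫_0^L cos²(kπx/L) dx = L/2.
u² = 9/4·sin²(3*π/2·x) and (u')² = 81*π^2/16·cos²(3*π/2·x), and each of sin², cos² integrates to L/2 = 2/3 over (0, 4/3).
∫_0^4/3 u² dx = 3/2, so ||u||_L² = sqrt(6)/2.
∫_0^4/3 (u')² dx = 27*π^2/8, so ||u'||_L² = 3*sqrt(6)*π/4.
Ratio ||u||_L² / ||u'||_L² = 2/(3*π).
Sharp Poincaré constant on H^1_0(0, 4/3) is C_P = L/π = 4/(3*π), achieved by sin(3*π/4·x).
This is the k = 2 harmonic; the ratio L/(kπ) is strictly less than C_P = L/π, consistent with the sharp inequality ||u||_L² ≤ C_P ||u'||_L².


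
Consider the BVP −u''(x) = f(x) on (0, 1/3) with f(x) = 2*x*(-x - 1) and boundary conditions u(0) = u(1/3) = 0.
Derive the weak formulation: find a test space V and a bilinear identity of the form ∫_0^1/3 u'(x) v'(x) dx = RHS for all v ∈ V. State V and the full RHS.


V = H^1_0(0, 1/3) (so v(0) = v(1/3) = 0); weak form: ∫_0^1/3 u'v' dx = ∫_0^1/3 (2*x*(-x - 1)) v dx for all v ∈ V.

Multiply both sides by a test function v and integrate from 0 to 1/3:
  ∫_0^1/3 −u''(x) v(x) dx = ∫_0^1/3 f(x) v(x) dx.
Integrate the LHS by parts once:
  ∫_0^1/3 −u'' v dx = −[u'(x) v(x)]_0^1/3 + ∫_0^1/3 u'(x) v'(x) dx.
Thus ∫_0^1/3 u'(x) v'(x) dx = ∫_0^1/3 f(x) v(x) dx + [u'(x) v(x)]_0^1/3.
Choose V so that boundary terms are either known or forced to vanish.
u is Dirichlet: u(0) = u(1/3) = 0. Let V = H^1_0(0, 1/3); then v(0) = v(1/3) = 0, and [u' v]_0^1/3 = 0.
Weak formulation: find u (satisfying any essential BC) such that ∫_0^1/3 u'(x) v'(x) dx = ∫_0^1/3 f v dx for all v ∈ V.
Substituting f(x) = 2*x*(-x - 1), the right-hand side is ∫_0^1/3 (2*x*(-x - 1)) v dx.


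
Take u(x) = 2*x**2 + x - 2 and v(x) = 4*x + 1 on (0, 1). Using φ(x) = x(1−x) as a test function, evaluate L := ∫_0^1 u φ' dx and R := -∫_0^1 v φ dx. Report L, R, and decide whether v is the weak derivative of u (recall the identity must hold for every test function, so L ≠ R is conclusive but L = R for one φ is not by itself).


LHS = -1/2, RHS = -1/2. Yes, v = u' weakly.

u(x) = 2*x**2 + x - 2, classical derivative u'(x) = 4*x + 1.
φ(x) = x(1−x), so φ'(x) = 1 - 2*x.
Note φ(0) = φ(1) = 0, so the boundary term u·φ vanishes.
LHS = ∫_0^1 u(x) φ'(x) dx = ∫_0^1 (-4*x^3 + 5*x - 2) dx. Term by term:
  ∫_0^1 -4*x^3 dx = -1;  ∫_0^1 5*x dx = 5/2;  ∫_0^1 -2 dx = -2.
Sum: -1 + 5/2 − 2 = -1/2.
So LHS = -1/2.
∫_0^1 v(x) φ(x) dx = ∫_0^1 (-4*x^3 + 3*x^2 + x) dx. Term by term:
  ∫_0^1 -4*x^3 dx = -1;  ∫_0^1 3*x^2 dx = 1;  ∫_0^1 x dx = 1/2.
Sum: -1 + 1 + 1/2 = 1/2.
So RHS = -∫_0^1 v(x) φ(x) dx = -1/2.
LHS = RHS, so the identity holds for this test φ.
Moreover u is smooth here and v(x) = u'(x) = 4*x + 1 pointwise, so the identity holds for every test function. Hence v is the weak derivative of u.


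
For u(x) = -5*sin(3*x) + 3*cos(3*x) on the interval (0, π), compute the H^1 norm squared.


||u||_{H^1(0,π)}^2 = 170*π

u'(x) = -9*sin(3*x) - 15*cos(3*x).
Expand u² and (u')² and integrate term by term on (0, π), using: for integers n ≥ 1, ∫_0^π sin²(nx) dx = ∫_0^π cos²(nx) dx = π/2; for n ≠ n', ∫_0^π sin(nx)sin(n'x) dx = ∫_0^π cos(nx)cos(n'x) dx = 0; and by product-to-sum, ∫_0^π sin(nx)cos(n'x) dx = ½∫_0^π [sin((n+n')x) + sin((n−n')x)] dx, which is 0 when n+n' is even and 2n/(n²−n'²) when n+n' is odd (it need not vanish on (0, π)).
  u² squared terms: (-5)²·∫sin(3x)² dx = 25·π/2 = 25*π/2;  (3)²·∫cos(3x)² dx = 9·π/2 = 9*π/2.
  u² cross terms: 2·(-5)·(3)·∫sin(3x)·cos(3x) dx = -30·(0) = 0.
  So ∫_0^π u² dx = 25*π/2 + 9*π/2 + 0 = 17*π.
  (u')² squared terms: (-15)²·∫cos(3x)² dx = 225·π/2 = 225*π/2;  (-9)²·∫sin(3x)² dx = 81·π/2 = 81*π/2.
  (u')² cross terms: 2·(-15)·(-9)·∫cos(3x)·sin(3x) dx = 270·(0) = 0.
  So ∫_0^π (u')² dx = 225*π/2 + 81*π/2 + 0 = 153*π.
||u||_{H^1}^2 = (17*π) + (153*π) = 170*π.


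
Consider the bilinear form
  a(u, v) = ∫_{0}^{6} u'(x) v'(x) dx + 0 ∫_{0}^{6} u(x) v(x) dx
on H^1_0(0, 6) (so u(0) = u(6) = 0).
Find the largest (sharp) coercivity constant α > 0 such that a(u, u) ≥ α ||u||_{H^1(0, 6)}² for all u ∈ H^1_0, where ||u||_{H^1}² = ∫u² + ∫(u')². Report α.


α = π^2/(π^2 + 36)

Coercivity of a(·,·) on H^1_0(0, 6) means a(u, u) ≥ α ||u||_{H^1}² for every u ∈ H^1_0.
The interval has length L = 6, and Poincaré/coercivity depend only on L. Here a(u, u) = ∫(u')² + (0)·∫u².
Here c = 0, so a(u,u) = ∫(u')² alone. The condition a(u,u) ≥ α||u||_{H^1}² reads (1−α)∫(u')² ≥ (α−c)∫u². Any admissible α is ≤ 1 (rapidly oscillating u have ∫u²/∫(u')² → 0), and α = 1 would force 0 ≥ (1−c)∫u², impossible since c < 1; so 1−α > 0. By the sharp Poincaré inequality on H^1_0 of an interval of length L, ∫(u')² ≥ (π/L)²∫u² with equality for the first sine mode sin(π(x−x₀)/L) (x₀ the left endpoint), so the inequality holds for all u iff (1−α)(π/L)² ≥ α − c, i.e. α ≤ ((π/L)² + c)/((π/L)² + 1) = (1 + c(L/π)²)/(1 + (L/π)²). (Direct route, valid since c ≤ 0: Poincaré gives c∫u² ≥ c(L/π)²∫(u')², so a(u,u) ≥ (1 + c(L/π)²)∫(u')², while ||u||_{H^1}² ≤ (1 + (L/π)²)∫(u')²; dividing yields the same α.) With (π/L)² = π^2/36 and c = 0, the largest admissible constant is α = ((π/L)² + c)/((π/L)² + 1).
Simplifying, α = π^2/(π^2 + 36).


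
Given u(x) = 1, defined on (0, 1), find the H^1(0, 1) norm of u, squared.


||u||_{H^1}^2 = 1

The H^1 norm (squared) on an interval (0, L) is
  ||u||_{H^1}^2 = ∫_0^L u(x)^2 dx + ∫_0^L u'(x)^2 dx.
Compute u'(x) = 0.
Then u(x)^2 = 1 and u'(x)^2 = 0.
Integrate each monomial from 0 to 1 using ∫_0^1 c·x^n dx = c·1^(n+1)/(n+1):
  ∫_0^1 u(x)^2 dx = ∫_0^1 (1) dx. Term by term:
    ∫_0^1 1 dx = 1.
  ∫_0^1 u'(x)^2 dx = ∫_0^1 (0) dx. Term by term:
    ∫_0^1 0 dx = 0.
Adding: ||u||_{H^1}^2 = 1 + 0 = 1.


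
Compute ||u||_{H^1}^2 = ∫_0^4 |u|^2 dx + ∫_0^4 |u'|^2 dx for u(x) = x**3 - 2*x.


||u||_{H^1}^2 = 67408/21

The H^1 norm (squared) on an interval (0, L) is
  ||u||_{H^1}^2 = ∫_0^L u(x)^2 dx + ∫_0^L u'(x)^2 dx.
Compute u'(x) = 3*x**2 - 2.
Then u(x)^2 = x**6 - 4*x**4 + 4*x**2 and u'(x)^2 = 9*x**4 - 12*x**2 + 4.
Integrate each monomial from 0 to 4 using ∫_0^4 c·x^n dx = c·4^(n+1)/(n+1):
  ∫_0^4 u(x)^2 dx = ∫_0^4 (x^6 - 4*x^4 + 4*x^2) dx. Term by term:
    ∫_0^4 x^6 dx = 16384/7;  ∫_0^4 -4*x^4 dx = -4096/5;  ∫_0^4 4*x^2 dx = 256/3.
  Sum: 16384/7 − 4096/5 + 256/3 = 168704/105.
  ∫_0^4 u'(x)^2 dx = ∫_0^4 (9*x^4 - 12*x^2 + 4) dx. Term by term:
    ∫_0^4 9*x^4 dx = 9216/5;  ∫_0^4 -12*x^2 dx = -256;  ∫_0^4 4 dx = 16.
  Sum: 9216/5 − 256 + 16 = 8016/5.
Adding: ||u||_{H^1}^2 = 168704/105 + 8016/5 = 67408/21.


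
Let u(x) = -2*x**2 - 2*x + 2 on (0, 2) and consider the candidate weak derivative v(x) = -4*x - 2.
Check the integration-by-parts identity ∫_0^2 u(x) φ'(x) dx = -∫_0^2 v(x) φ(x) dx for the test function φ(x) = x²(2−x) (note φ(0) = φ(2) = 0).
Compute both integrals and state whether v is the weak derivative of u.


LHS = 136/15, RHS = 136/15. Yes, v = u' weakly.

u(x) = -2*x**2 - 2*x + 2, classical derivative u'(x) = -4*x - 2.
φ(x) = x²(2−x), so φ'(x) = x*(4 - 3*x).
Note φ(0) = φ(2) = 0, so the boundary term u·φ vanishes.
LHS = ∫_0^2 u(x) φ'(x) dx = ∫_0^2 (6*x^4 - 2*x^3 - 14*x^2 + 8*x) dx. Term by term:
  ∫_0^2 6*x^4 dx = 192/5;  ∫_0^2 -2*x^3 dx = -8;  ∫_0^2 -14*x^2 dx = -112/3;
  ∫_0^2 8*x dx = 16.
Sum: 192/5 − 8 − 112/3 + 16 = 136/15.
So LHS = 136/15.
∫_0^2 v(x) φ(x) dx = ∫_0^2 (4*x^4 - 6*x^3 - 4*x^2) dx. Term by term:
  ∫_0^2 4*x^4 dx = 128/5;  ∫_0^2 -6*x^3 dx = -24;  ∫_0^2 -4*x^2 dx = -32/3.
Sum: 128/5 − 24 − 32/3 = -136/15.
So RHS = -∫_0^2 v(x) φ(x) dx = 136/15.
LHS = RHS, so the identity holds for this test φ.
Moreover u is smooth here and v(x) = u'(x) = -4*x - 2 pointwise, so the identity holds for every test function. Hence v is the weak derivative of u.


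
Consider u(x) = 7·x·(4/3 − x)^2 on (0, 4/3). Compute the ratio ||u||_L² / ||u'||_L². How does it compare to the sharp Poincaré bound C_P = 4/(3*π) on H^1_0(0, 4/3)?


||u||_L² / ||u'||_L² = 2*sqrt(14)/21 < C_P = 4/(3*π).

u(x) = 7·x·(4/3 − x)^2, so u'(x) = 21*x^2 - 112*x/3 + 112/9.
u(x) = 7·x·(4/3 − x)^2 vanishes at x = 0 and x = 4/3, so u ∈ H^1_0(0, 4/3). Differentiate via the product rule and integrate the resulting polynomials term by term.
  ∫_0^4/3 u² dx = ∫_0^4/3 (49*x^6 - 784*x^5/3 + 1568*x^4/3 - 12544*x^3/27 + 12544*x^2/81) dx. Term by term:
    ∫_0^4/3 49*x^6 dx = 114688/2187;  ∫_0^4/3 -784*x^5/3 dx = -1605632/6561;  ∫_0^4/3 1568*x^4/3 dx = 1605632/3645;
    ∫_0^4/3 -12544*x^3/27 dx = -802816/2187;  ∫_0^4/3 12544*x^2/81 dx = 802816/6561.
  Sum: 114688/2187 − 1605632/6561 + 1605632/3645 − 802816/2187 + 802816/6561 = 114688/32805.
  ∫_0^4/3 (u')² dx = ∫_0^4/3 (441*x^4 - 1568*x^3 + 17248*x^2/9 - 25088*x/27 + 12544/81) dx. Term by term:
    ∫_0^4/3 441*x^4 dx = 50176/135;  ∫_0^4/3 -1568*x^3 dx = -100352/81;  ∫_0^4/3 17248*x^2/9 dx = 1103872/729;
    ∫_0^4/3 -25088*x/27 dx = -200704/243;  ∫_0^4/3 12544/81 dx = 50176/243.
  Sum: 50176/135 − 100352/81 + 1103872/729 − 200704/243 + 50176/243 = 100352/3645.
∫_0^4/3 u² dx = 114688/32805, so ||u||_L² = 128*sqrt(35)/405.
∫_0^4/3 (u')² dx = 100352/3645, so ||u'||_L² = 224*sqrt(10)/135.
Ratio ||u||_L² / ||u'||_L² = 2*sqrt(14)/21.
Sharp Poincaré constant on H^1_0(0, 4/3) is C_P = L/π = 4/(3*π), achieved by sin(3*π/4·x).
A polynomial bump cannot attain the sharp Poincaré constant (only the first sine eigenfunction does), so the ratio is strictly less than C_P, consistent with ||u||_L² ≤ C_P ||u'||_L².


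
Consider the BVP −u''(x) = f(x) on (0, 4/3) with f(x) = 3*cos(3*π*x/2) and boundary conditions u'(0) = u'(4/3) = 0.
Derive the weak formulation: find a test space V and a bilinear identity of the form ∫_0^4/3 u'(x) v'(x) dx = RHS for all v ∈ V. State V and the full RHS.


V = H^1(0, 4/3) (no boundary constraint on v; u is determined up to an additive constant); weak form: ∫_0^4/3 u'v' dx = ∫_0^4/3 (3*cos(3*π*x/2)) v dx for all v ∈ V.

Multiply both sides by a test function v and integrate from 0 to 4/3:
  ∫_0^4/3 −u''(x) v(x) dx = ∫_0^4/3 f(x) v(x) dx.
Integrate the LHS by parts once:
  ∫_0^4/3 −u'' v dx = −[u'(x) v(x)]_0^4/3 + ∫_0^4/3 u'(x) v'(x) dx.
Thus ∫_0^4/3 u'(x) v'(x) dx = ∫_0^4/3 f(x) v(x) dx + [u'(x) v(x)]_0^4/3.
Choose V so that boundary terms are either known or forced to vanish.
u has homogeneous Neumann: u'(0) = u'(4/3) = 0. So [u' v]_0^4/3 = 0·v(4/3) − 0·v(0) = 0 for any v; take V = H^1(0, 4/3).
Weak formulation: find u (satisfying any essential BC) such that ∫_0^4/3 u'(x) v'(x) dx = ∫_0^4/3 f v dx for all v ∈ V (homogeneous Neumann, so boundary terms vanish).
Substituting f(x) = 3*cos(3*π*x/2), the right-hand side is ∫_0^4/3 (3*cos(3*π*x/2)) v dx.
Compatibility check (pure Neumann): taking v ≡ 1 ∈ V gives 0 = ∫_0^4/3 f dx + (0) − (0), i.e. ∫_0^4/3 f dx must equal u'(0) − u'(4/3) = 0. Indeed ∫_0^4/3 (3*cos(3*π*x/2)) dx = 0, so the data are compatible. The solution is then unique only up to an additive constant (fix it e.g. by requiring ∫_0^4/3 u dx = 0).


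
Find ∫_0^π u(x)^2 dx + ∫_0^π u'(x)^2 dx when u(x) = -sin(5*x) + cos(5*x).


||u||_{H^1(0,π)}^2 = 26*π

u'(x) = -5*sin(5*x) - 5*cos(5*x).
Expand u² and (u')² and integrate term by term on (0, π), using: for integers n ≥ 1, ∫_0^π sin²(nx) dx = ∫_0^π cos²(nx) dx = π/2; for n ≠ n', ∫_0^π sin(nx)sin(n'x) dx = ∫_0^π cos(nx)cos(n'x) dx = 0; and by product-to-sum, ∫_0^π sin(nx)cos(n'x) dx = ½∫_0^π [sin((n+n')x) + sin((n−n')x)] dx, which is 0 when n+n' is even and 2n/(n²−n'²) when n+n' is odd (it need not vanish on (0, π)).
  u² squared terms: (-1)²·∫sin(5x)² dx = 1·π/2 = π/2;  (1)²·∫cos(5x)² dx = 1·π/2 = π/2.
  u² cross terms: 2·(-1)·(1)·∫sin(5x)·cos(5x) dx = -2·(0) = 0.
  So ∫_0^π u² dx = π/2 + π/2 + 0 = π.
  (u')² squared terms: (-5)²·∫cos(5x)² dx = 25·π/2 = 25*π/2;  (-5)²·∫sin(5x)² dx = 25·π/2 = 25*π/2.
  (u')² cross terms: 2·(-5)·(-5)·∫cos(5x)·sin(5x) dx = 50·(0) = 0.
  So ∫_0^π (u')² dx = 25*π/2 + 25*π/2 + 0 = 25*π.
||u||_{H^1}^2 = (π) + (25*π) = 26*π.


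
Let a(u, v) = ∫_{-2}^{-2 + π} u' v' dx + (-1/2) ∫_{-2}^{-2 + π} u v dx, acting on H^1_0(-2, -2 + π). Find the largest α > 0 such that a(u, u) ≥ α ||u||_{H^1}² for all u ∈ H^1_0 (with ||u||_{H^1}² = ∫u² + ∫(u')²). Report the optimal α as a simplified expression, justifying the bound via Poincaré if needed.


α = 1/4

Coercivity of a(·,·) on H^1_0(-2, -2 + π) means a(u, u) ≥ α ||u||_{H^1}² for every u ∈ H^1_0.
The interval has length L = π, and Poincaré/coercivity depend only on L. Here a(u, u) = ∫(u')² + (-1/2)·∫u².
Here c = -1/2 < 0 with |c| < (π/L)² = 1, so coercivity still holds. The condition a(u,u) ≥ α||u||_{H^1}² reads (1−α)∫(u')² ≥ (α−c)∫u². Any admissible α is ≤ 1 (rapidly oscillating u have ∫u²/∫(u')² → 0), and α = 1 would force 0 ≥ (1−c)∫u², impossible since c < 1; so 1−α > 0. By the sharp Poincaré inequality on H^1_0 of an interval of length L, ∫(u')² ≥ (π/L)²∫u² with equality for the first sine mode sin(π(x−x₀)/L) (x₀ the left endpoint), so the inequality holds for all u iff (1−α)(π/L)² ≥ α − c, i.e. α ≤ ((π/L)² + c)/((π/L)² + 1) = (1 + c(L/π)²)/(1 + (L/π)²). (Direct route, valid since c ≤ 0: Poincaré gives c∫u² ≥ c(L/π)²∫(u')², so a(u,u) ≥ (1 + c(L/π)²)∫(u')², while ||u||_{H^1}² ≤ (1 + (L/π)²)∫(u')²; dividing yields the same α.) With (π/L)² = 1 and c = -1/2, the largest admissible constant is α = ((π/L)² + c)/((π/L)² + 1).
Simplifying, α = 1/4.
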